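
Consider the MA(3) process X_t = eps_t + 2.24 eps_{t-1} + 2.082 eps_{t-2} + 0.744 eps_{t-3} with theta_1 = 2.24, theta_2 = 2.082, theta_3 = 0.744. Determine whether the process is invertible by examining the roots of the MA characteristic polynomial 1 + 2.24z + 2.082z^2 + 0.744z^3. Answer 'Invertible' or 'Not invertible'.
\text{Invertible}

The MA(q) characteristic polynomial is P(z) = 1 + 2.24z + 2.082z^2 + 0.744z^3.
Invertibility requires all roots to lie outside the unit circle, i.e. |z| > 1 for every root.
Degree 3: look for a simple real root z0 first, then factor out (1 - z/z0) and solve the remaining quadratic.
Testing z0 = -1.25: P(-1.25) = 1 + (2.24)(-1.25) + (2.082)(-1.25)^2 + (0.744)(-1.25)^3
  = 1 + (-2.8) + (3.253125) + (-1.453125) = 0.  So z_0 = -1.25 is a root, |z_0| = 1.25.
Divide out the factor (1 + 0.8 z) = (1 - z/z0) (since 1/z0 = -0.8):
  P(z) = (1 + 0.8 z)(1 + (1.44) z + (0.93) z^2)
  [check: z-coef 1.44 - (-0.8) = 2.24; z^2-coef 0.93 - (-0.8)(1.44) = 2.082; z^3-coef -(-0.8)(0.93) = 0.744.]
Remaining roots from the quadratic factor 1 + (1.44) z + (0.93) z^2:
  Set 1 + (1.44) z + (0.93) z^2 = 0, i.e. a z^2 + b z + c = 0 with a = 0.93, b = 1.44, c = 1.
  Discriminant D = b^2 - 4ac = (1.44)^2 - 4*(0.93)*1 = 2.0736 - (3.72) = -1.6464.
  D < 0, so the roots are the complex-conjugate pair z = (-b +/- i sqrt(-D)) / (2a) = -0.7742 +/- 0.6899i.
  For a conjugate pair |z|^2 = z * conj(z) = (product of roots) = c/a = 1/(0.93) = 1.075269, so |z| = sqrt(1.075269) = 1.037 for both roots.
Moduli of all roots: 1.2500, 1.0370, 1.0370.
All moduli strictly greater than 1? Yes.
Verdict: Invertible.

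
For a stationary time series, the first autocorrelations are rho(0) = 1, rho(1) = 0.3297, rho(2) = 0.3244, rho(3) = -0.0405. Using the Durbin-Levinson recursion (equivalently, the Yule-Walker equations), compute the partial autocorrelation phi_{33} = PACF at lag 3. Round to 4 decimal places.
\phi_{33} = -0.2400

The PACF at lag k is phi_{kk}, the last component of the solution
to the Yule-Walker system G_k phi = r_k where
  (G_k)_{ij} = rho(|i - j|), (r_k)_i = rho(i), i,j = 1..k.
Equivalently, Durbin-Levinson gives phi_{kk} iteratively:
  phi_{11} = rho(1)
  phi_{kk} = [rho(k) - sum_{j=1..k-1} phi_{k-1,j} rho(k-j)]
            / [1 - sum_{j=1..k-1} phi_{k-1,j} rho(j)],
  phi_{k,j} = phi_{k-1,j} - phi_{kk} phi_{k-1,k-j},  j = 1..k-1.
Step k = 1:
  phi_11 = rho(1) = 0.3297.
Step k = 2:
  phi_22 = [rho(2) - phi_11 rho(1)] / [1 - phi_11 rho(1)] = [0.3244 - (0.3297)(0.3297)] / [1 - (0.3297)(0.3297)]
         = 0.21569791 / 0.89129791 = 0.242004.
  Update: phi_21 = phi_11 - phi_22 phi_11 = 0.3297 - (0.242004)(0.3297) = 0.249911.
Step k = 3:
  phi_33 = [rho(3) - phi_21 rho(2) - phi_22 rho(1)] / [1 - phi_21 rho(1) - phi_22 rho(2)]
    numerator   = -0.0405 - (0.249911)(0.3244) - (0.242004)(0.3297) = -0.20136
    denominator = 1 - (0.249911)(0.3297) - (0.242004)(0.3244) = 0.83909809
  phi_33 = -0.20136 / 0.83909809 = -0.24.
Therefore phi_{33} = -0.2400.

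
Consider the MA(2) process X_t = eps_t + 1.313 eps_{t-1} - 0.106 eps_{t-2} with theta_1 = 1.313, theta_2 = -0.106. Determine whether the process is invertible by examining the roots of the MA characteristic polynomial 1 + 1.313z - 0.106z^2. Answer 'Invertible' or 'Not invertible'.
\text{Not invertible}

The MA(q) characteristic polynomial is P(z) = 1 + 1.313z - 0.106z^2.
Invertibility requires all roots to lie outside the unit circle, i.e. |z| > 1 for every root.
Set 1 + (1.313) z + (-0.106) z^2 = 0, i.e. a z^2 + b z + c = 0 with a = -0.106, b = 1.313, c = 1.
Discriminant D = b^2 - 4ac = (1.313)^2 - 4*(-0.106)*1 = 1.723969 - (-0.424) = 2.147969.
D >= 0, so the roots are real: z = (-b +/- sqrt(D)) / (2a) = (-1.313 +/- 1.465595) / (-0.212).
  z_1 = (-1.313 + 1.465595) / (-0.212) = -0.7198,   |z_1| = 0.7198.
  z_2 = (-1.313 - 1.465595) / (-0.212) = 13.1066,   |z_2| = 13.1066.
Moduli of all roots: 0.7198, 13.1066.
All moduli strictly greater than 1? No.
Verdict: Not invertible.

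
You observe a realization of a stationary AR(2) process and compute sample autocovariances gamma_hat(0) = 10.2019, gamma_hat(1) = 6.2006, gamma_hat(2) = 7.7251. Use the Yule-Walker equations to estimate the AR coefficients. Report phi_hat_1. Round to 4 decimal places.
\hat\phi_{1} = 0.2340

The Yule-Walker equations for an AR(p) process read, in matrix form,
  Gamma_p phi = r_p,   with   (Gamma_p)_{ij} = gamma(|i - j|),
                       (r_p)_i = gamma(i),   i,j = 1..p.
Substitute the sample gammas (Toeplitz matrix and right-hand side of size 2):
  Gamma_p = [[10.2019, 6.2006], [6.2006, 10.2019]]
  r_p     = [6.2006, 7.7251]
Written out:
  10.2019 phi_1 + 6.2006 phi_2 = 6.2006
  6.2006 phi_1 + 10.2019 phi_2 = 7.7251
Solve by Cramer's rule:
  det = gamma(0)^2 - gamma(1)^2 = (10.2019)^2 - (6.2006)^2 = 104.07876361 - 38.44744036 = 65.63132325
  phi_hat_1 = [gamma(1) gamma(0) - gamma(1) gamma(2)] / det = [(6.2006)(10.2019) - (6.2006)(7.7251)] / 65.63132325 = 15.35764608 / 65.63132325 = 0.234
  phi_hat_2 = [gamma(0) gamma(2) - gamma(1)^2] / det = [(10.2019)(7.7251) - (6.2006)^2] / 65.63132325 = 40.36325733 / 65.63132325 = 0.615
So phi_hat = [0.2340, 0.6150].
Therefore phi_hat_1 = 0.2340.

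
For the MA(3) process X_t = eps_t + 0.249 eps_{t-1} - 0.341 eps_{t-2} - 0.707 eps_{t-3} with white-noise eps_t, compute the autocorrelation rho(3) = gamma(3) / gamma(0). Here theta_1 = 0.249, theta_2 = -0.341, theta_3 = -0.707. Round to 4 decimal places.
\rho(3) = -0.4213

For an MA(q) process with theta_0 = 1, the autocovariance is
  gamma(k) = sigma^2 * sum_{i=0..q-k} theta_i * theta_{i+k},
and rho(k) = gamma(k) / gamma(0). Sigma^2 cancels.
  numerator   = (1)*(-0.707) = -0.707.
  denominator = (1)^2 + (0.249)^2 + (-0.341)^2 + (-0.707)^2 = 1.678131.
  rho(3) = -0.707 / 1.678131 = -0.4213.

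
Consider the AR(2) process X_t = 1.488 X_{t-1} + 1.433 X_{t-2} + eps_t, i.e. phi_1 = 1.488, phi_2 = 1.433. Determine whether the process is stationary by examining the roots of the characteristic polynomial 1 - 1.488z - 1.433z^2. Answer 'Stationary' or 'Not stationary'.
\text{Not stationary}

The AR(p) characteristic polynomial is P(z) = 1 - 1.488z - 1.433z^2.
Stationarity requires all roots to lie outside the unit circle, i.e. |z| > 1 for every root.
Set 1 + (-1.488) z + (-1.433) z^2 = 0, i.e. a z^2 + b z + c = 0 with a = -1.433, b = -1.488, c = 1.
Discriminant D = b^2 - 4ac = (-1.488)^2 - 4*(-1.433)*1 = 2.214144 - (-5.732) = 7.946144.
D >= 0, so the roots are real: z = (-b +/- sqrt(D)) / (2a) = (1.488 +/- 2.818891) / (-2.866).
  z_1 = (1.488 + 2.818891) / (-2.866) = -1.5028,   |z_1| = 1.5028.
  z_2 = (1.488 - 2.818891) / (-2.866) = 0.4644,   |z_2| = 0.4644.
Moduli of all roots: 1.5028, 0.4644.
All moduli strictly greater than 1? No.
Verdict: Not stationary.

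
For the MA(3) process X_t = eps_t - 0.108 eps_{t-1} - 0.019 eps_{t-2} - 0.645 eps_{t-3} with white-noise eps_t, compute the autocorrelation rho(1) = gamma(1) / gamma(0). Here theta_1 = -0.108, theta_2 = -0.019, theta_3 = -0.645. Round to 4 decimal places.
\rho(1) = -0.0656

For an MA(q) process with theta_0 = 1, the autocovariance is
  gamma(k) = sigma^2 * sum_{i=0..q-k} theta_i * theta_{i+k},
and rho(k) = gamma(k) / gamma(0). Sigma^2 cancels.
  numerator   = (1)*(-0.108) + (-0.108)*(-0.019) + (-0.019)*(-0.645) = -0.093693.
  denominator = (1)^2 + (-0.108)^2 + (-0.019)^2 + (-0.645)^2 = 1.42805.
  rho(1) = -0.093693 / 1.42805 = -0.0656.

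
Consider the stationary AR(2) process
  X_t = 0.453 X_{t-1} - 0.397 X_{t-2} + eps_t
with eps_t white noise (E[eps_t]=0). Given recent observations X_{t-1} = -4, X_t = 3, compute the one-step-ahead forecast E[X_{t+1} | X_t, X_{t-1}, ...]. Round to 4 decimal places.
E[X_{t+1} \mid \mathcal F_t] = 2.9470

For an AR(p) model X_t = c + sum_i phi_i X_{t-i} + eps_t, the
one-step-ahead conditional mean is
  E[X_{t+1} | X_t, ...] = c + sum_i phi_i X_{t+1-i}.
Substitute known values:
  E[X_{t+1} | ...] = (0.453) * (3) + (-0.397) * (-4)
                   = 2.9470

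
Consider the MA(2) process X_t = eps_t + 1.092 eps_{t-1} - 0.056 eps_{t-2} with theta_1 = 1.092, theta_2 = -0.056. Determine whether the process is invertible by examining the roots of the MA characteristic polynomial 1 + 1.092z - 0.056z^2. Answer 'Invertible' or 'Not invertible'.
\text{Not invertible}

The MA(q) characteristic polynomial is P(z) = 1 + 1.092z - 0.056z^2.
Invertibility requires all roots to lie outside the unit circle, i.e. |z| > 1 for every root.
Set 1 + (1.092) z + (-0.056) z^2 = 0, i.e. a z^2 + b z + c = 0 with a = -0.056, b = 1.092, c = 1.
Discriminant D = b^2 - 4ac = (1.092)^2 - 4*(-0.056)*1 = 1.192464 - (-0.224) = 1.416464.
D >= 0, so the roots are real: z = (-b +/- sqrt(D)) / (2a) = (-1.092 +/- 1.190153) / (-0.112).
  z_1 = (-1.092 + 1.190153) / (-0.112) = -0.8764,   |z_1| = 0.8764.
  z_2 = (-1.092 - 1.190153) / (-0.112) = 20.3764,   |z_2| = 20.3764.
Moduli of all roots: 0.8764, 20.3764.
All moduli strictly greater than 1? No.
Verdict: Not invertible.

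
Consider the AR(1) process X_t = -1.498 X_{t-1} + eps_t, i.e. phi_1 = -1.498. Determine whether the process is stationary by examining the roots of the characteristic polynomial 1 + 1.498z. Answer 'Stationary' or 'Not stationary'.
\text{Not stationary}

The AR(p) characteristic polynomial is P(z) = 1 + 1.498z.
Stationarity requires all roots to lie outside the unit circle, i.e. |z| > 1 for every root.
This is linear in z: 1 + (1.498) z = 0  =>  z = -1/(1.498) = -0.667557,  |z| = 0.667557.
Moduli of all roots: 0.6676.
All moduli strictly greater than 1? No.
Verdict: Not stationary.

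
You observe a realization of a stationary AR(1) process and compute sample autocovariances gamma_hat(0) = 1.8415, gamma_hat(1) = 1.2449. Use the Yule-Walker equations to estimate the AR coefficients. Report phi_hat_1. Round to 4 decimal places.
\hat\phi_{1} = 0.6760

The Yule-Walker equations for an AR(p) process read, in matrix form,
  Gamma_p phi = r_p,   with   (Gamma_p)_{ij} = gamma(|i - j|),
                       (r_p)_i = gamma(i),   i,j = 1..p.
Substitute the sample gammas (Toeplitz matrix and right-hand side of size 1):
  Gamma_p = [[1.8415]]
  r_p     = [1.2449]
With p = 1 this is the single equation gamma(0) phi_1 = gamma(1):
  phi_hat_1 = gamma(1) / gamma(0) = 1.2449 / 1.8415 = 0.6760.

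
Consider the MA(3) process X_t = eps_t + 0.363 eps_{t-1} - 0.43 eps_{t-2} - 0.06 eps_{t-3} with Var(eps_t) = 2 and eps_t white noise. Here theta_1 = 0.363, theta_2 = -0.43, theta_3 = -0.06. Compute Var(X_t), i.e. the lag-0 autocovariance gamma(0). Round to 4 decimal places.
\gamma(0) = 2.6405

For an MA(q) process X_t = eps_t + sum_i theta_i eps_{t-i} with
Var(eps_t) = sigma^2, the variance is
  gamma(0) = sigma^2 * (1 + sum_i theta_i^2).
  sum_i theta_i^2 = (0.363)^2 + (-0.43)^2 + (-0.06)^2 = 0.131769 + 0.1849 + 0.0036 = 0.320269.
  gamma(0) = 2 * (1 + 0.320269) = 2 * 1.320269 = 2.640538, which rounds to 2.6405.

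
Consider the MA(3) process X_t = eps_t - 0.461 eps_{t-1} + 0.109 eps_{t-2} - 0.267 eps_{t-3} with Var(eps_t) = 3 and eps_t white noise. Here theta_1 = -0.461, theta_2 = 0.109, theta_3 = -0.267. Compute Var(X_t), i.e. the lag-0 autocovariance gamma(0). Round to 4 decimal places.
\gamma(0) = 3.8871

For an MA(q) process X_t = eps_t + sum_i theta_i eps_{t-i} with
Var(eps_t) = sigma^2, the variance is
  gamma(0) = sigma^2 * (1 + sum_i theta_i^2).
  sum_i theta_i^2 = (-0.461)^2 + (0.109)^2 + (-0.267)^2 = 0.212521 + 0.011881 + 0.071289 = 0.295691.
  gamma(0) = 3 * (1 + 0.295691) = 3 * 1.295691 = 3.887073, which rounds to 3.8871.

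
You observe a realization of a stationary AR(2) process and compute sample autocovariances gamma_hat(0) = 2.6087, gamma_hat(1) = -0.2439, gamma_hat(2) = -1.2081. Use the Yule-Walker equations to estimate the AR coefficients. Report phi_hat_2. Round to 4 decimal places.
\hat\phi_{2} = -0.4760

The Yule-Walker equations for an AR(p) process read, in matrix form,
  Gamma_p phi = r_p,   with   (Gamma_p)_{ij} = gamma(|i - j|),
                       (r_p)_i = gamma(i),   i,j = 1..p.
Substitute the sample gammas (Toeplitz matrix and right-hand side of size 2):
  Gamma_p = [[2.6087, -0.2439], [-0.2439, 2.6087]]
  r_p     = [-0.2439, -1.2081]
Written out:
  2.6087 phi_1 - 0.2439 phi_2 = -0.2439
  -0.2439 phi_1 + 2.6087 phi_2 = -1.2081
Solve by Cramer's rule:
  det = gamma(0)^2 - gamma(1)^2 = (2.6087)^2 - (-0.2439)^2 = 6.80531569 - 0.05948721 = 6.74582848
  phi_hat_1 = [gamma(1) gamma(0) - gamma(1) gamma(2)] / det = [(-0.2439)(2.6087) - (-0.2439)(-1.2081)] / 6.74582848 = -0.93091752 / 6.74582848 = -0.138
  phi_hat_2 = [gamma(0) gamma(2) - gamma(1)^2] / det = [(2.6087)(-1.2081) - (-0.2439)^2] / 6.74582848 = -3.21105768 / 6.74582848 = -0.476
So phi_hat = [-0.1380, -0.4760].
Therefore phi_hat_2 = -0.4760.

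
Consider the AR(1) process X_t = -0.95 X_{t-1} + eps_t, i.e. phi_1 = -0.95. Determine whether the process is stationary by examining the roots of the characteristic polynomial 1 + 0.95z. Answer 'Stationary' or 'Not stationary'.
\text{Stationary}

The AR(p) characteristic polynomial is P(z) = 1 + 0.95z.
Stationarity requires all roots to lie outside the unit circle, i.e. |z| > 1 for every root.
This is linear in z: 1 + (0.95) z = 0  =>  z = -1/(0.95) = -1.052632,  |z| = 1.052632.
Moduli of all roots: 1.0526.
All moduli strictly greater than 1? Yes.
Verdict: Stationary.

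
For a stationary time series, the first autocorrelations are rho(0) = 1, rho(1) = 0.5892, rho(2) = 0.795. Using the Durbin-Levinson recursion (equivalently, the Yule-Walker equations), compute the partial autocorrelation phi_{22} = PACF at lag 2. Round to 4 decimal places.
\phi_{22} = 0.6860

The PACF at lag k is phi_{kk}, the last component of the solution
to the Yule-Walker system G_k phi = r_k where
  (G_k)_{ij} = rho(|i - j|), (r_k)_i = rho(i), i,j = 1..k.
Equivalently, Durbin-Levinson gives phi_{kk} iteratively:
  phi_{11} = rho(1)
  phi_{kk} = [rho(k) - sum_{j=1..k-1} phi_{k-1,j} rho(k-j)]
            / [1 - sum_{j=1..k-1} phi_{k-1,j} rho(j)],
  phi_{k,j} = phi_{k-1,j} - phi_{kk} phi_{k-1,k-j},  j = 1..k-1.
Step k = 1:
  phi_11 = rho(1) = 0.5892.
Step k = 2:
  phi_22 = [rho(2) - phi_11 rho(1)] / [1 - phi_11 rho(1)] = [0.795 - (0.5892)(0.5892)] / [1 - (0.5892)(0.5892)]
         = 0.44784336 / 0.65284336 = 0.686.
Therefore phi_{22} = 0.6860.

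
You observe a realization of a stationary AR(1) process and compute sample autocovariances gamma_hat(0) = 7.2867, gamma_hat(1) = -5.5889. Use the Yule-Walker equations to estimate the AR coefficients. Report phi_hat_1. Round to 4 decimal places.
\hat\phi_{1} = -0.7670

The Yule-Walker equations for an AR(p) process read, in matrix form,
  Gamma_p phi = r_p,   with   (Gamma_p)_{ij} = gamma(|i - j|),
                       (r_p)_i = gamma(i),   i,j = 1..p.
Substitute the sample gammas (Toeplitz matrix and right-hand side of size 1):
  Gamma_p = [[7.2867]]
  r_p     = [-5.5889]
With p = 1 this is the single equation gamma(0) phi_1 = gamma(1):
  phi_hat_1 = gamma(1) / gamma(0) = -5.5889 / 7.2867 = -0.7670.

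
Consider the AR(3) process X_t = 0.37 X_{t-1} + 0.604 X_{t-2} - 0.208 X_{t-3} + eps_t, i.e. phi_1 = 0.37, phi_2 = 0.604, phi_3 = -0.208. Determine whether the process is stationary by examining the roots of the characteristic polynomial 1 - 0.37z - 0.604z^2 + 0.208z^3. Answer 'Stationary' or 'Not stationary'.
\text{Stationary}

The AR(p) characteristic polynomial is P(z) = 1 - 0.37z - 0.604z^2 + 0.208z^3.
Stationarity requires all roots to lie outside the unit circle, i.e. |z| > 1 for every root.
Degree 3: look for a simple real root z0 first, then factor out (1 - z/z0) and solve the remaining quadratic.
Testing z0 = 1.25: P(1.25) = 1 + (-0.37)(1.25) + (-0.604)(1.25)^2 + (0.208)(1.25)^3
  = 1 + (-0.4625) + (-0.94375) + (0.40625) = 0.  So z_0 = 1.25 is a root, |z_0| = 1.25.
Divide out the factor (1 - 0.8 z) = (1 - z/z0) (since 1/z0 = 0.8):
  P(z) = (1 - 0.8 z)(1 + (0.43) z + (-0.26) z^2)
  [check: z-coef 0.43 - (0.8) = -0.37; z^2-coef -0.26 - (0.8)(0.43) = -0.604; z^3-coef -(0.8)(-0.26) = 0.208.]
Remaining roots from the quadratic factor 1 + (0.43) z + (-0.26) z^2:
  Set 1 + (0.43) z + (-0.26) z^2 = 0, i.e. a z^2 + b z + c = 0 with a = -0.26, b = 0.43, c = 1.
  Discriminant D = b^2 - 4ac = (0.43)^2 - 4*(-0.26)*1 = 0.1849 - (-1.04) = 1.2249.
  D >= 0, so the roots are real: z = (-b +/- sqrt(D)) / (2a) = (-0.43 +/- 1.106752) / (-0.52).
    z_1 = (-0.43 + 1.106752) / (-0.52) = -1.3014,   |z_1| = 1.3014.
    z_2 = (-0.43 - 1.106752) / (-0.52) = 2.9553,   |z_2| = 2.9553.
Moduli of all roots: 1.2500, 1.3014, 2.9553.
All moduli strictly greater than 1? Yes.
Verdict: Stationary.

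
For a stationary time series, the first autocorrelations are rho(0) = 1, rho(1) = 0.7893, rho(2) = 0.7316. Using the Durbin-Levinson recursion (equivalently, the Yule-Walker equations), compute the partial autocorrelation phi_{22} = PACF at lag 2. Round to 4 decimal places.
\phi_{22} = 0.2881

The PACF at lag k is phi_{kk}, the last component of the solution
to the Yule-Walker system G_k phi = r_k where
  (G_k)_{ij} = rho(|i - j|), (r_k)_i = rho(i), i,j = 1..k.
Equivalently, Durbin-Levinson gives phi_{kk} iteratively:
  phi_{11} = rho(1)
  phi_{kk} = [rho(k) - sum_{j=1..k-1} phi_{k-1,j} rho(k-j)]
            / [1 - sum_{j=1..k-1} phi_{k-1,j} rho(j)],
  phi_{k,j} = phi_{k-1,j} - phi_{kk} phi_{k-1,k-j},  j = 1..k-1.
Step k = 1:
  phi_11 = rho(1) = 0.7893.
Step k = 2:
  phi_22 = [rho(2) - phi_11 rho(1)] / [1 - phi_11 rho(1)] = [0.7316 - (0.7893)(0.7893)] / [1 - (0.7893)(0.7893)]
         = 0.10860551 / 0.37700551 = 0.2881.
Therefore phi_{22} = 0.2881.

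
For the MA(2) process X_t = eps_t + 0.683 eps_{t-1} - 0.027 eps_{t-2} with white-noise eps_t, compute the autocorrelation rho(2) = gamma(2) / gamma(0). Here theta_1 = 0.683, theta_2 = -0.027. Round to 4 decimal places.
\rho(2) = -0.0184

For an MA(q) process with theta_0 = 1, the autocovariance is
  gamma(k) = sigma^2 * sum_{i=0..q-k} theta_i * theta_{i+k},
and rho(k) = gamma(k) / gamma(0). Sigma^2 cancels.
  numerator   = (1)*(-0.027) = -0.027.
  denominator = (1)^2 + (0.683)^2 + (-0.027)^2 = 1.467218.
  rho(2) = -0.027 / 1.467218 = -0.0184.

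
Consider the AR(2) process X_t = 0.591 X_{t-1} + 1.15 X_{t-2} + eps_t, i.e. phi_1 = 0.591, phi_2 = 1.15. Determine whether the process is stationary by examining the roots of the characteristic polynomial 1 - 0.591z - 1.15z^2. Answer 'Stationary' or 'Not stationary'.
\text{Not stationary}

The AR(p) characteristic polynomial is P(z) = 1 - 0.591z - 1.15z^2.
Stationarity requires all roots to lie outside the unit circle, i.e. |z| > 1 for every root.
Set 1 + (-0.591) z + (-1.15) z^2 = 0, i.e. a z^2 + b z + c = 0 with a = -1.15, b = -0.591, c = 1.
Discriminant D = b^2 - 4ac = (-0.591)^2 - 4*(-1.15)*1 = 0.349281 - (-4.6) = 4.949281.
D >= 0, so the roots are real: z = (-b +/- sqrt(D)) / (2a) = (0.591 +/- 2.224698) / (-2.3).
  z_1 = (0.591 + 2.224698) / (-2.3) = -1.2242,   |z_1| = 1.2242.
  z_2 = (0.591 - 2.224698) / (-2.3) = 0.7103,   |z_2| = 0.7103.
Moduli of all roots: 1.2242, 0.7103.
All moduli strictly greater than 1? No.
Verdict: Not stationary.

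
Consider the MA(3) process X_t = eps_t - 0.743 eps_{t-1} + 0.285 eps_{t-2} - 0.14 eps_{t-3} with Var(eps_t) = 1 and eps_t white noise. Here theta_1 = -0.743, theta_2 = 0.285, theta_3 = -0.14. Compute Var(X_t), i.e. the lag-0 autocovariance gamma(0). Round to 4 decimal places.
\gamma(0) = 1.6529

For an MA(q) process X_t = eps_t + sum_i theta_i eps_{t-i} with
Var(eps_t) = sigma^2, the variance is
  gamma(0) = sigma^2 * (1 + sum_i theta_i^2).
  sum_i theta_i^2 = (-0.743)^2 + (0.285)^2 + (-0.14)^2 = 0.552049 + 0.081225 + 0.0196 = 0.652874.
  gamma(0) = 1 * (1 + 0.652874) = 1 * 1.652874 = 1.652874, which rounds to 1.6529.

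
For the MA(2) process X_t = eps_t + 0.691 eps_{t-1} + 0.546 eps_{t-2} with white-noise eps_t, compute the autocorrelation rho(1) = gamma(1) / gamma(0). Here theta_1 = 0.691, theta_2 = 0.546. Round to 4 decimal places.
\rho(1) = 0.6016

For an MA(q) process with theta_0 = 1, the autocovariance is
  gamma(k) = sigma^2 * sum_{i=0..q-k} theta_i * theta_{i+k},
and rho(k) = gamma(k) / gamma(0). Sigma^2 cancels.
  numerator   = (1)*(0.691) + (0.691)*(0.546) = 1.068286.
  denominator = (1)^2 + (0.691)^2 + (0.546)^2 = 1.775597.
  rho(1) = 1.068286 / 1.775597 = 0.6016.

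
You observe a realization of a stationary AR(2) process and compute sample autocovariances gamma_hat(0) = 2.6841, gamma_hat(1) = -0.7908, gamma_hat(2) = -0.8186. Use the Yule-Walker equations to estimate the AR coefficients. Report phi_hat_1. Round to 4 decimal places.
\hat\phi_{1} = -0.4210

The Yule-Walker equations for an AR(p) process read, in matrix form,
  Gamma_p phi = r_p,   with   (Gamma_p)_{ij} = gamma(|i - j|),
                       (r_p)_i = gamma(i),   i,j = 1..p.
Substitute the sample gammas (Toeplitz matrix and right-hand side of size 2):
  Gamma_p = [[2.6841, -0.7908], [-0.7908, 2.6841]]
  r_p     = [-0.7908, -0.8186]
Written out:
  2.6841 phi_1 - 0.7908 phi_2 = -0.7908
  -0.7908 phi_1 + 2.6841 phi_2 = -0.8186
Solve by Cramer's rule:
  det = gamma(0)^2 - gamma(1)^2 = (2.6841)^2 - (-0.7908)^2 = 7.20439281 - 0.62536464 = 6.57902817
  phi_hat_1 = [gamma(1) gamma(0) - gamma(1) gamma(2)] / det = [(-0.7908)(2.6841) - (-0.7908)(-0.8186)] / 6.57902817 = -2.76993516 / 6.57902817 = -0.421
  phi_hat_2 = [gamma(0) gamma(2) - gamma(1)^2] / det = [(2.6841)(-0.8186) - (-0.7908)^2] / 6.57902817 = -2.8225689 / 6.57902817 = -0.429
So phi_hat = [-0.4210, -0.4290].
Therefore phi_hat_1 = -0.4210.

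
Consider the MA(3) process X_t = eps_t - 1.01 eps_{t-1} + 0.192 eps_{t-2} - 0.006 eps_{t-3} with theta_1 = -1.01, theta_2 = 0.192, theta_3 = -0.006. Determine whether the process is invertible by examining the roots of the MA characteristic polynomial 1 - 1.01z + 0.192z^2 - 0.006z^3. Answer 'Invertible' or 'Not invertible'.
\text{Invertible}

The MA(q) characteristic polynomial is P(z) = 1 - 1.01z + 0.192z^2 - 0.006z^3.
Invertibility requires all roots to lie outside the unit circle, i.e. |z| > 1 for every root.
Degree 3: look for a simple real root z0 first, then factor out (1 - z/z0) and solve the remaining quadratic.
Testing z0 = 5: P(5) = 1 + (-1.01)(5) + (0.192)(5)^2 + (-0.006)(5)^3
  = 1 + (-5.05) + (4.8) + (-0.75) = 0.  So z_0 = 5 is a root, |z_0| = 5.
Divide out the factor (1 - 0.2 z) = (1 - z/z0) (since 1/z0 = 0.2):
  P(z) = (1 - 0.2 z)(1 + (-0.81) z + (0.03) z^2)
  [check: z-coef -0.81 - (0.2) = -1.01; z^2-coef 0.03 - (0.2)(-0.81) = 0.192; z^3-coef -(0.2)(0.03) = -0.006.]
Remaining roots from the quadratic factor 1 + (-0.81) z + (0.03) z^2:
  Set 1 + (-0.81) z + (0.03) z^2 = 0, i.e. a z^2 + b z + c = 0 with a = 0.03, b = -0.81, c = 1.
  Discriminant D = b^2 - 4ac = (-0.81)^2 - 4*(0.03)*1 = 0.6561 - (0.12) = 0.5361.
  D >= 0, so the roots are real: z = (-b +/- sqrt(D)) / (2a) = (0.81 +/- 0.732189) / (0.06).
    z_1 = (0.81 + 0.732189) / (0.06) = 25.7031,   |z_1| = 25.7031.
    z_2 = (0.81 - 0.732189) / (0.06) = 1.2969,   |z_2| = 1.2969.
Moduli of all roots: 5.0000, 25.7031, 1.2969.
All moduli strictly greater than 1? Yes.
Verdict: Invertible.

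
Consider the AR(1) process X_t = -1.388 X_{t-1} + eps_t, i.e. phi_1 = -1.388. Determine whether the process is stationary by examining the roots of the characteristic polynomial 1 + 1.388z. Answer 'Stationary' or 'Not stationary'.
\text{Not stationary}

The AR(p) characteristic polynomial is P(z) = 1 + 1.388z.
Stationarity requires all roots to lie outside the unit circle, i.e. |z| > 1 for every root.
This is linear in z: 1 + (1.388) z = 0  =>  z = -1/(1.388) = -0.720461,  |z| = 0.720461.
Moduli of all roots: 0.7205.
All moduli strictly greater than 1? No.
Verdict: Not stationary.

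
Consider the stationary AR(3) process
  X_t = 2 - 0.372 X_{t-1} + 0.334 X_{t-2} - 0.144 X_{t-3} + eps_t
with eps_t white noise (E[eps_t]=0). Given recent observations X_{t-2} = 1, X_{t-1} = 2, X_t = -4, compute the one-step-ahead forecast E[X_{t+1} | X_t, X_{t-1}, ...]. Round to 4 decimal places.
E[X_{t+1} \mid \mathcal F_t] = 4.0120

For an AR(p) model X_t = c + sum_i phi_i X_{t-i} + eps_t, the
one-step-ahead conditional mean is
  E[X_{t+1} | X_t, ...] = c + sum_i phi_i X_{t+1-i}.
Substitute known values:
  E[X_{t+1} | ...] = 2 + (-0.372) * (-4) + (0.334) * (2) + (-0.144) * (1)
                   = 4.0120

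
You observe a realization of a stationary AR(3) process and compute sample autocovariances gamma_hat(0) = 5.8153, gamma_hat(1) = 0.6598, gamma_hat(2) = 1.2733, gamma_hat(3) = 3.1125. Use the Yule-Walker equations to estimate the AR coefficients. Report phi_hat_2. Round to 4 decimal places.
\hat\phi_{2} = 0.1620

The Yule-Walker equations for an AR(p) process read, in matrix form,
  Gamma_p phi = r_p,   with   (Gamma_p)_{ij} = gamma(|i - j|),
                       (r_p)_i = gamma(i),   i,j = 1..p.
Substitute the sample gammas (Toeplitz matrix and right-hand side of size 3):
  Gamma_p = [[5.8153, 0.6598, 1.2733], [0.6598, 5.8153, 0.6598], [1.2733, 0.6598, 5.8153]]
  r_p     = [0.6598, 1.2733, 3.1125]
Written out (R1..R3):
  (R1) 5.8153 phi_1 + 0.6598 phi_2 + 1.2733 phi_3 = 0.6598
  (R2) 0.6598 phi_1 + 5.8153 phi_2 + 0.6598 phi_3 = 1.2733
  (R3) 1.2733 phi_1 + 0.6598 phi_2 + 5.8153 phi_3 = 3.1125
Gaussian elimination:
  R2 <- R2 - (0.6598/5.8153) R1 = R2 - (0.113459) R1:  5.74044 phi_2 + 0.515332 phi_3 = 1.19844
  R3 <- R3 - (1.2733/5.8153) R1 = R3 - (0.218957) R1:  0.515332 phi_2 + 5.536502 phi_3 = 2.968032
  R3 <- R3 - (0.515332/5.74044) R2 = R3 - (0.089772) R2:  5.49024 phi_3 = 2.860446
Back-substitution:
  phi_hat_3 = 2.860446 / 5.49024 = 0.521006
  phi_hat_2 = (1.19844 - (0.515332)(0.521006)) / 5.74044 = 0.162
  phi_hat_1 = (0.6598 - (0.6598)(0.162) - (1.2733)(0.521006)) / 5.8153 = -0.018999
So phi_hat = [-0.0190, 0.1620, 0.5210].
Therefore phi_hat_2 = 0.1620.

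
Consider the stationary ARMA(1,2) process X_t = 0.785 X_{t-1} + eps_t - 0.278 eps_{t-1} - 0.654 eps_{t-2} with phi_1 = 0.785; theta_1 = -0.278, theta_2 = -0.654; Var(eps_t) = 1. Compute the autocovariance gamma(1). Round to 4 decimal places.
\gamma(1) = 0.5113

Multiply the model equation by X_{t-k} and take expectations. With theta_0 = psi_0 = 1 and psi_j the MA(infinity) weights, this gives
  gamma(k) - sum_i phi_i gamma(k-i) = c_k,
  c_k = sigma^2 * sum_{j=k..q} theta_j psi_{j-k}   (c_k = 0 for k > q),
using gamma(-m) = gamma(m).
psi-weights needed (psi_j = theta_j + sum_i phi_i psi_{j-i}):
  psi_1 = theta_1 + phi_1 = -0.278 + (0.785) = 0.507
  psi_2 = theta_2 + phi_1 psi_1 = -0.654 + (0.785)(0.507) = -0.256005
Right-hand sides:
  c_0 = sigma^2 (1 + theta_1 psi_1 + theta_2 psi_2) = 1 * (1 + (-0.278)(0.507) + (-0.654)(-0.256005)) = 1 * 1.026481 = 1.026481
  c_1 = sigma^2 (theta_1 + theta_2 psi_1) = 1 * (-0.278 + (-0.654)(0.507)) = -0.609578
  c_2 = sigma^2 theta_2 = 1 * (-0.654) = -0.654
Equations for k = 0 and k = 1 (AR order 1):
  gamma(0) = phi_1 gamma(1) + c_0
  gamma(1) = phi_1 gamma(0) + c_1
Substituting the second into the first: gamma(0) (1 - phi_1^2) = c_0 + phi_1 c_1, so
  gamma(0) = (c_0 + phi_1 c_1) / (1 - phi_1^2) = (1.026481 + (0.785)(-0.609578)) / (1 - (0.785)^2) = 0.547963 / 0.383775 = 1.427822.
  gamma(1) = phi_1 gamma(0) + c_1 = (0.785)(1.427822) + (-0.609578) = 0.511263.
Therefore gamma(1) = 0.5113 (to 4 decimal places).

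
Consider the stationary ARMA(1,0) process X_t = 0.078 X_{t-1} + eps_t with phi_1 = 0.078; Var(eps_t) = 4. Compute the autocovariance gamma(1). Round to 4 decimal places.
\gamma(1) = 0.3139

Multiply the model equation by X_{t-k} and take expectations. With theta_0 = psi_0 = 1 and psi_j the MA(infinity) weights, this gives
  gamma(k) - sum_i phi_i gamma(k-i) = c_k,
  c_k = sigma^2 * sum_{j=k..q} theta_j psi_{j-k}   (c_k = 0 for k > q),
using gamma(-m) = gamma(m).
Pure AR (q = 0): c_0 = sigma^2 = 4, c_k = 0 for k >= 1.
Equations for k = 0 and k = 1 (AR order 1):
  gamma(0) = phi_1 gamma(1) + c_0
  gamma(1) = phi_1 gamma(0) + c_1
Substituting the second into the first: gamma(0) (1 - phi_1^2) = c_0 + phi_1 c_1, so
  gamma(0) = c_0 / (1 - phi_1^2) = 4 / (1 - (0.078)^2) = 4 / 0.993916 = 4.024485.
  gamma(1) = phi_1 gamma(0) = (0.078)(4.024485) = 0.31391.
Therefore gamma(1) = 0.3139 (to 4 decimal places).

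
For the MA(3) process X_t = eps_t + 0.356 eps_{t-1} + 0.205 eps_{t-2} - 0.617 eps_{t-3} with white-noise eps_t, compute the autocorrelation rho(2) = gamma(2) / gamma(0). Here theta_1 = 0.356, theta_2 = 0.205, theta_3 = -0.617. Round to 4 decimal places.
\rho(2) = -0.0095

For an MA(q) process with theta_0 = 1, the autocovariance is
  gamma(k) = sigma^2 * sum_{i=0..q-k} theta_i * theta_{i+k},
and rho(k) = gamma(k) / gamma(0). Sigma^2 cancels.
  numerator   = (1)*(0.205) + (0.356)*(-0.617) = -0.014652.
  denominator = (1)^2 + (0.356)^2 + (0.205)^2 + (-0.617)^2 = 1.54945.
  rho(2) = -0.014652 / 1.54945 = -0.0095.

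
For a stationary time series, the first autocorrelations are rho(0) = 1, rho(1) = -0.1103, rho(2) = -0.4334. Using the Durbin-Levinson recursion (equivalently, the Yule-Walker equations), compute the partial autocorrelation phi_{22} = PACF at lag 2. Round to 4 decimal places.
\phi_{22} = -0.4511

The PACF at lag k is phi_{kk}, the last component of the solution
to the Yule-Walker system G_k phi = r_k where
  (G_k)_{ij} = rho(|i - j|), (r_k)_i = rho(i), i,j = 1..k.
Equivalently, Durbin-Levinson gives phi_{kk} iteratively:
  phi_{11} = rho(1)
  phi_{kk} = [rho(k) - sum_{j=1..k-1} phi_{k-1,j} rho(k-j)]
            / [1 - sum_{j=1..k-1} phi_{k-1,j} rho(j)],
  phi_{k,j} = phi_{k-1,j} - phi_{kk} phi_{k-1,k-j},  j = 1..k-1.
Step k = 1:
  phi_11 = rho(1) = -0.1103.
Step k = 2:
  phi_22 = [rho(2) - phi_11 rho(1)] / [1 - phi_11 rho(1)] = [-0.4334 - (-0.1103)(-0.1103)] / [1 - (-0.1103)(-0.1103)]
         = -0.44556609 / 0.98783391 = -0.4511.
Therefore phi_{22} = -0.4511.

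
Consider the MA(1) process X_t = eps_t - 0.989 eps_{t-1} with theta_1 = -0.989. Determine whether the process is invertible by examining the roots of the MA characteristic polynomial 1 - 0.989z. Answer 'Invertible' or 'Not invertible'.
\text{Invertible}

The MA(q) characteristic polynomial is P(z) = 1 - 0.989z.
Invertibility requires all roots to lie outside the unit circle, i.e. |z| > 1 for every root.
This is linear in z: 1 + (-0.989) z = 0  =>  z = -1/(-0.989) = 1.011122,  |z| = 1.011122.
Moduli of all roots: 1.0111.
All moduli strictly greater than 1? Yes.
Verdict: Invertible.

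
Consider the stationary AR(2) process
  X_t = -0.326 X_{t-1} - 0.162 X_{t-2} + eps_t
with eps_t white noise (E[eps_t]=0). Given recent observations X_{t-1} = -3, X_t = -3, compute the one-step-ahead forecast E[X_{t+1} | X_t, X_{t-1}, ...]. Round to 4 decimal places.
E[X_{t+1} \mid \mathcal F_t] = 1.4640

For an AR(p) model X_t = c + sum_i phi_i X_{t-i} + eps_t, the
one-step-ahead conditional mean is
  E[X_{t+1} | X_t, ...] = c + sum_i phi_i X_{t+1-i}.
Substitute known values:
  E[X_{t+1} | ...] = (-0.326) * (-3) + (-0.162) * (-3)
                   = 1.4640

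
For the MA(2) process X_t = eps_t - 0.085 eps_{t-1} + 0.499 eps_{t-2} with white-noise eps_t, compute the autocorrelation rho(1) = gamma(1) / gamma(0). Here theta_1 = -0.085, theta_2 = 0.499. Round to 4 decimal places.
\rho(1) = -0.1014

For an MA(q) process with theta_0 = 1, the autocovariance is
  gamma(k) = sigma^2 * sum_{i=0..q-k} theta_i * theta_{i+k},
and rho(k) = gamma(k) / gamma(0). Sigma^2 cancels.
  numerator   = (1)*(-0.085) + (-0.085)*(0.499) = -0.127415.
  denominator = (1)^2 + (-0.085)^2 + (0.499)^2 = 1.256226.
  rho(1) = -0.127415 / 1.256226 = -0.1014.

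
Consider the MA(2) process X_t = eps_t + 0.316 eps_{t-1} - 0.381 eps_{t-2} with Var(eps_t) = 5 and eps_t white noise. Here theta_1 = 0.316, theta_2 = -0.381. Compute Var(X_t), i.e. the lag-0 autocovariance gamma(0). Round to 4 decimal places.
\gamma(0) = 6.2251

For an MA(q) process X_t = eps_t + sum_i theta_i eps_{t-i} with
Var(eps_t) = sigma^2, the variance is
  gamma(0) = sigma^2 * (1 + sum_i theta_i^2).
  sum_i theta_i^2 = (0.316)^2 + (-0.381)^2 = 0.099856 + 0.145161 = 0.245017.
  gamma(0) = 5 * (1 + 0.245017) = 5 * 1.245017 = 6.225085, which rounds to 6.2251.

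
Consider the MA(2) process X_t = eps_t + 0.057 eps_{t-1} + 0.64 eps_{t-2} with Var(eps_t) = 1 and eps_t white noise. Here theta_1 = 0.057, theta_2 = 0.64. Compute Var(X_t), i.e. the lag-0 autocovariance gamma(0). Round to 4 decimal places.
\gamma(0) = 1.4128

For an MA(q) process X_t = eps_t + sum_i theta_i eps_{t-i} with
Var(eps_t) = sigma^2, the variance is
  gamma(0) = sigma^2 * (1 + sum_i theta_i^2).
  sum_i theta_i^2 = (0.057)^2 + (0.64)^2 = 0.003249 + 0.4096 = 0.412849.
  gamma(0) = 1 * (1 + 0.412849) = 1 * 1.412849 = 1.412849, which rounds to 1.4128.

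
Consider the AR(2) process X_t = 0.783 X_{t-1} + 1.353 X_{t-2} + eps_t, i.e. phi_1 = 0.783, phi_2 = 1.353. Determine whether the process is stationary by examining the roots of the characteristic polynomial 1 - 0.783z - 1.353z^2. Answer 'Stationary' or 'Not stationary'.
\text{Not stationary}

The AR(p) characteristic polynomial is P(z) = 1 - 0.783z - 1.353z^2.
Stationarity requires all roots to lie outside the unit circle, i.e. |z| > 1 for every root.
Set 1 + (-0.783) z + (-1.353) z^2 = 0, i.e. a z^2 + b z + c = 0 with a = -1.353, b = -0.783, c = 1.
Discriminant D = b^2 - 4ac = (-0.783)^2 - 4*(-1.353)*1 = 0.613089 - (-5.412) = 6.025089.
D >= 0, so the roots are real: z = (-b +/- sqrt(D)) / (2a) = (0.783 +/- 2.454606) / (-2.706).
  z_1 = (0.783 + 2.454606) / (-2.706) = -1.1965,   |z_1| = 1.1965.
  z_2 = (0.783 - 2.454606) / (-2.706) = 0.6177,   |z_2| = 0.6177.
Moduli of all roots: 1.1965, 0.6177.
All moduli strictly greater than 1? No.
Verdict: Not stationary.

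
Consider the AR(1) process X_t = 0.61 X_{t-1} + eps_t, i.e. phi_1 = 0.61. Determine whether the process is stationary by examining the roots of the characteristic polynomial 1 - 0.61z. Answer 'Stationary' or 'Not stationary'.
\text{Stationary}

The AR(p) characteristic polynomial is P(z) = 1 - 0.61z.
Stationarity requires all roots to lie outside the unit circle, i.e. |z| > 1 for every root.
This is linear in z: 1 + (-0.61) z = 0  =>  z = -1/(-0.61) = 1.639344,  |z| = 1.639344.
Moduli of all roots: 1.6393.
All moduli strictly greater than 1? Yes.
Verdict: Stationary.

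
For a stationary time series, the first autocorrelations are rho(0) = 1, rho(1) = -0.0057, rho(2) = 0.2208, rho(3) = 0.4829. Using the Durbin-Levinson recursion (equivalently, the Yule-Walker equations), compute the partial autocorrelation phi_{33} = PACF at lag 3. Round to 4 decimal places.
\phi_{33} = 0.5100

The PACF at lag k is phi_{kk}, the last component of the solution
to the Yule-Walker system G_k phi = r_k where
  (G_k)_{ij} = rho(|i - j|), (r_k)_i = rho(i), i,j = 1..k.
Equivalently, Durbin-Levinson gives phi_{kk} iteratively:
  phi_{11} = rho(1)
  phi_{kk} = [rho(k) - sum_{j=1..k-1} phi_{k-1,j} rho(k-j)]
            / [1 - sum_{j=1..k-1} phi_{k-1,j} rho(j)],
  phi_{k,j} = phi_{k-1,j} - phi_{kk} phi_{k-1,k-j},  j = 1..k-1.
Step k = 1:
  phi_11 = rho(1) = -0.0057.
Step k = 2:
  phi_22 = [rho(2) - phi_11 rho(1)] / [1 - phi_11 rho(1)] = [0.2208 - (-0.0057)(-0.0057)] / [1 - (-0.0057)(-0.0057)]
         = 0.22076751 / 0.99996751 = 0.220775.
  Update: phi_21 = phi_11 - phi_22 phi_11 = -0.0057 - (0.220775)(-0.0057) = -0.004442.
Step k = 3:
  phi_33 = [rho(3) - phi_21 rho(2) - phi_22 rho(1)] / [1 - phi_21 rho(1) - phi_22 rho(2)]
    numerator   = 0.4829 - (-0.004442)(0.2208) - (0.220775)(-0.0057) = 0.48513912
    denominator = 1 - (-0.004442)(-0.0057) - (0.220775)(0.2208) = 0.95122763
  phi_33 = 0.48513912 / 0.95122763 = 0.51.
Therefore phi_{33} = 0.5100.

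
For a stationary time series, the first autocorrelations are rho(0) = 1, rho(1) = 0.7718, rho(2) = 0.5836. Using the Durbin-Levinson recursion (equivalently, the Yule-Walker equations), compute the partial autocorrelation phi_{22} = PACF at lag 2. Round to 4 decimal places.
\phi_{22} = -0.0299

The PACF at lag k is phi_{kk}, the last component of the solution
to the Yule-Walker system G_k phi = r_k where
  (G_k)_{ij} = rho(|i - j|), (r_k)_i = rho(i), i,j = 1..k.
Equivalently, Durbin-Levinson gives phi_{kk} iteratively:
  phi_{11} = rho(1)
  phi_{kk} = [rho(k) - sum_{j=1..k-1} phi_{k-1,j} rho(k-j)]
            / [1 - sum_{j=1..k-1} phi_{k-1,j} rho(j)],
  phi_{k,j} = phi_{k-1,j} - phi_{kk} phi_{k-1,k-j},  j = 1..k-1.
Step k = 1:
  phi_11 = rho(1) = 0.7718.
Step k = 2:
  phi_22 = [rho(2) - phi_11 rho(1)] / [1 - phi_11 rho(1)] = [0.5836 - (0.7718)(0.7718)] / [1 - (0.7718)(0.7718)]
         = -0.01207524 / 0.40432476 = -0.0299.
Therefore phi_{22} = -0.0299.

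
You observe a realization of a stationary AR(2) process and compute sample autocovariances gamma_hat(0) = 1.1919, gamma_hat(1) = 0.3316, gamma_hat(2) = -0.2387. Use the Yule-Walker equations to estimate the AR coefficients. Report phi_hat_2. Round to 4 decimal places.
\hat\phi_{2} = -0.3010

The Yule-Walker equations for an AR(p) process read, in matrix form,
  Gamma_p phi = r_p,   with   (Gamma_p)_{ij} = gamma(|i - j|),
                       (r_p)_i = gamma(i),   i,j = 1..p.
Substitute the sample gammas (Toeplitz matrix and right-hand side of size 2):
  Gamma_p = [[1.1919, 0.3316], [0.3316, 1.1919]]
  r_p     = [0.3316, -0.2387]
Written out:
  1.1919 phi_1 + 0.3316 phi_2 = 0.3316
  0.3316 phi_1 + 1.1919 phi_2 = -0.2387
Solve by Cramer's rule:
  det = gamma(0)^2 - gamma(1)^2 = (1.1919)^2 - (0.3316)^2 = 1.42062561 - 0.10995856 = 1.31066705
  phi_hat_1 = [gamma(1) gamma(0) - gamma(1) gamma(2)] / det = [(0.3316)(1.1919) - (0.3316)(-0.2387)] / 1.31066705 = 0.47438696 / 1.31066705 = 0.3619
  phi_hat_2 = [gamma(0) gamma(2) - gamma(1)^2] / det = [(1.1919)(-0.2387) - (0.3316)^2] / 1.31066705 = -0.39446509 / 1.31066705 = -0.301
So phi_hat = [0.3619, -0.3010].
Therefore phi_hat_2 = -0.3010.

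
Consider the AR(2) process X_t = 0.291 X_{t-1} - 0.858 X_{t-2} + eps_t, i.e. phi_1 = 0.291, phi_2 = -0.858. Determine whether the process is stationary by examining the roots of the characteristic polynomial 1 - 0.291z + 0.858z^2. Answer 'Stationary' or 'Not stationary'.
\text{Stationary}

The AR(p) characteristic polynomial is P(z) = 1 - 0.291z + 0.858z^2.
Stationarity requires all roots to lie outside the unit circle, i.e. |z| > 1 for every root.
Set 1 + (-0.291) z + (0.858) z^2 = 0, i.e. a z^2 + b z + c = 0 with a = 0.858, b = -0.291, c = 1.
Discriminant D = b^2 - 4ac = (-0.291)^2 - 4*(0.858)*1 = 0.084681 - (3.432) = -3.347319.
D < 0, so the roots are the complex-conjugate pair z = (-b +/- i sqrt(-D)) / (2a) = 0.1696 +/- 1.0662i.
For a conjugate pair |z|^2 = z * conj(z) = (product of roots) = c/a = 1/(0.858) = 1.165501, so |z| = sqrt(1.165501) = 1.0796 for both roots.
Moduli of all roots: 1.0796, 1.0796.
All moduli strictly greater than 1? Yes.
Verdict: Stationary.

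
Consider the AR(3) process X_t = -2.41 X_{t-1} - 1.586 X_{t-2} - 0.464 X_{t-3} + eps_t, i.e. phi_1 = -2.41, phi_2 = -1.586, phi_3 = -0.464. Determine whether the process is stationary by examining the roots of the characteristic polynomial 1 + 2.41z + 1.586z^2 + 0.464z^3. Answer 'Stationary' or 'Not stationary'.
\text{Not stationary}

The AR(p) characteristic polynomial is P(z) = 1 + 2.41z + 1.586z^2 + 0.464z^3.
Stationarity requires all roots to lie outside the unit circle, i.e. |z| > 1 for every root.
Degree 3: look for a simple real root z0 first, then factor out (1 - z/z0) and solve the remaining quadratic.
Testing z0 = -0.625: P(-0.625) = 1 + (2.41)(-0.625) + (1.586)(-0.625)^2 + (0.464)(-0.625)^3
  = 1 + (-1.50625) + (0.619531) + (-0.113281) = 0.  So z_0 = -0.625 is a root, |z_0| = 0.625.
Divide out the factor (1 + 1.6 z) = (1 - z/z0) (since 1/z0 = -1.6):
  P(z) = (1 + 1.6 z)(1 + (0.81) z + (0.29) z^2)
  [check: z-coef 0.81 - (-1.6) = 2.41; z^2-coef 0.29 - (-1.6)(0.81) = 1.586; z^3-coef -(-1.6)(0.29) = 0.464.]
Remaining roots from the quadratic factor 1 + (0.81) z + (0.29) z^2:
  Set 1 + (0.81) z + (0.29) z^2 = 0, i.e. a z^2 + b z + c = 0 with a = 0.29, b = 0.81, c = 1.
  Discriminant D = b^2 - 4ac = (0.81)^2 - 4*(0.29)*1 = 0.6561 - (1.16) = -0.5039.
  D < 0, so the roots are the complex-conjugate pair z = (-b +/- i sqrt(-D)) / (2a) = -1.3966 +/- 1.2239i.
  For a conjugate pair |z|^2 = z * conj(z) = (product of roots) = c/a = 1/(0.29) = 3.448276, so |z| = sqrt(3.448276) = 1.857 for both roots.
Moduli of all roots: 0.6250, 1.8570, 1.8570.
All moduli strictly greater than 1? No.
Verdict: Not stationary.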